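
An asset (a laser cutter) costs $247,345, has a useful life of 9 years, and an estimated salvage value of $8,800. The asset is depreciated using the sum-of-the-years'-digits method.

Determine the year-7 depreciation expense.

Depreciable base = $247,345 − $8,800 = $238,545.
Sum of the years' digits = 9+8+7+6+5+4+3+2+1 = 45.
Year 1: $238,545 × 9/45 = $47,709. Book value $199,636.
Year 2: $238,545 × 8/45 = $42,408. Book value $157,228.
Year 3: $238,545 × 7/45 = $37,107. Book value $120,121.
Year 4: $238,545 × 6/45 = $31,806. Book value $88,315.
Year 5: $238,545 × 5/45 = $26,505. Book value $61,810.
Year 6: $238,545 × 4/45 = $21,204. Book value $40,606.
Year 7: $238,545 × 3/45 = $15,903. Book value $24,703.

$15,903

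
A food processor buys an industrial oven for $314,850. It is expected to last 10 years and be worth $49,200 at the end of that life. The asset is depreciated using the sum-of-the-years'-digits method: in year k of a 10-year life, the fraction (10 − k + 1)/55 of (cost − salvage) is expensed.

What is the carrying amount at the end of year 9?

$54,030

Depreciable base = $314,850 − $49,200 = $265,650.
Sum of the years' digits = 10+9+8+7+6+5+4+3+2+1 = 55.
Year 1: $265,650 × 10/55 = $48,300. Book value $266,550.
Year 2: $265,650 × 9/55 = $43,470. Book value $223,080.
Year 3: $265,650 × 8/55 = $38,640. Book value $184,440.
Year 4: $265,650 × 7/55 = $33,810. Book value $150,630.
Year 5: $265,650 × 6/55 = $28,980. Book value $121,650.
Year 6: $265,650 × 5/55 = $24,150. Book value $97,500.
Year 7: $265,650 × 4/55 = $19,320. Book value $78,180.
Year 8: $265,650 × 3/55 = $14,490. Book value $63,690.
Year 9: $265,650 × 2/55 = $9,660. Book value $54,030.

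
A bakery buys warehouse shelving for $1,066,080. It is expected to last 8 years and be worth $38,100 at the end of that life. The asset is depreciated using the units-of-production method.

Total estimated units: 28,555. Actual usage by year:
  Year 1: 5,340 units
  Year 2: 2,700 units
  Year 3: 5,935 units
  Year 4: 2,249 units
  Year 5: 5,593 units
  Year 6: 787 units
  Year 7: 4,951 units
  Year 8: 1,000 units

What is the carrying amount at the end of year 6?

$252,336

Depreciable base = $1,066,080 − $38,100 = $1,027,980.
Rate = $1,027,980 / 28,555 units = $36 per unit.
Year 1: 5,340 × $36 = $192,240. Book value $873,840.
Year 2: 2,700 × $36 = $97,200. Book value $776,640.
Year 3: 5,935 × $36 = $213,660. Book value $562,980.
Year 4: 2,249 × $36 = $80,964. Book value $482,016.
Year 5: 5,593 × $36 = $201,348. Book value $280,668.
Year 6: 787 × $36 = $28,332. Book value $252,336.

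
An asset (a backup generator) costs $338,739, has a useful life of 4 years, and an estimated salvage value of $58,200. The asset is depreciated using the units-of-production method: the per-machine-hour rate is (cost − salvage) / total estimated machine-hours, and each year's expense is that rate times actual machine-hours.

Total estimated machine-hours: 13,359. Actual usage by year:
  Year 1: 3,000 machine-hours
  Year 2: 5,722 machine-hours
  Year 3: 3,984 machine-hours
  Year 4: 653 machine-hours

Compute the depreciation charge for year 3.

$83,664

Depreciable base = $338,739 − $58,200 = $280,539.
Rate = $280,539 / 13,359 machine-hours = $21 per machine-hour.
Year 1: 3,000 × $21 = $63,000. Book value $275,739.
Year 2: 5,722 × $21 = $120,162. Book value $155,577.
Year 3: 3,984 × $21 = $83,664. Book value $71,913.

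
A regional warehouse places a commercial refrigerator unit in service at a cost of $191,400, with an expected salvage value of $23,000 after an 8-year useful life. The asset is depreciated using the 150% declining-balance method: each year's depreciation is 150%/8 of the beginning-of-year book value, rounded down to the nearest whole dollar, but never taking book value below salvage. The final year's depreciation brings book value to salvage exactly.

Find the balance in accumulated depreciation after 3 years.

Depreciable base = $191,400 − $23,000 = $168,400.
Year 1: ⌊$191,400 × 150%/8⌋ = $35,887. Book value $155,513.
Year 2: ⌊$155,513 × 150%/8⌋ = $29,158. Book value $126,355.
Year 3: ⌊$126,355 × 150%/8⌋ = $23,691. Book value $102,664.
Accumulated through year 3 = $191,400 − $102,664 = $88,736.

$88,736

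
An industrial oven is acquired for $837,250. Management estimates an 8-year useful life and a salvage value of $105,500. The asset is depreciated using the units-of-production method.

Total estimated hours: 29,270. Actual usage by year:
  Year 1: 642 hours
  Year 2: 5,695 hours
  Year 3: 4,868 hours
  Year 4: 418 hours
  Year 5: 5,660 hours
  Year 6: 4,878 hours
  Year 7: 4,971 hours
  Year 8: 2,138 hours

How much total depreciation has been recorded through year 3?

Depreciable base = $837,250 − $105,500 = $731,750.
Rate = $731,750 / 29,270 hours = $25 per hour.
Year 1: 642 × $25 = $16,050. Book value $821,200.
Year 2: 5,695 × $25 = $142,375. Book value $678,825.
Year 3: 4,868 × $25 = $121,700. Book value $557,125.
Accumulated through year 3 = $837,250 − $557,125 = $280,125.

$280,125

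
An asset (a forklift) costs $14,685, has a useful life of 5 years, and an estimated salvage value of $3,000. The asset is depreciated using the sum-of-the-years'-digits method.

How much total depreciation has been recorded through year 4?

$10,906

Depreciable base = $14,685 − $3,000 = $11,685.
Sum of the years' digits = 5+4+3+2+1 = 15.
Year 1: $11,685 × 5/15 = $3,895. Book value $10,790.
Year 2: $11,685 × 4/15 = $3,116. Book value $7,674.
Year 3: $11,685 × 3/15 = $2,337. Book value $5,337.
Year 4: $11,685 × 2/15 = $1,558. Book value $3,779.
Accumulated through year 4 = $14,685 − $3,779 = $10,906.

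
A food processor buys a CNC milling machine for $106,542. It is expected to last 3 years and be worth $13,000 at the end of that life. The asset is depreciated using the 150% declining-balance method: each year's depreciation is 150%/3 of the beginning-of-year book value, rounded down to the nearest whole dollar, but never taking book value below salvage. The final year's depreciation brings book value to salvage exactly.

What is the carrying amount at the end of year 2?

$26,636

Depreciable base = $106,542 − $13,000 = $93,542.
Year 1: ⌊$106,542 × 150%/3⌋ = $53,271. Book value $53,271.
Year 2: ⌊$53,271 × 150%/3⌋ = $26,635. Book value $26,636.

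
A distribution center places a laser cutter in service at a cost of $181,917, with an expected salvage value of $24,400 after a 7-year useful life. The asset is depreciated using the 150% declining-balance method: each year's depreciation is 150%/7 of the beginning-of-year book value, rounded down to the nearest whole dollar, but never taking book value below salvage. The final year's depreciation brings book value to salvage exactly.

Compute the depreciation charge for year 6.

Depreciable base = $181,917 − $24,400 = $157,517.
Year 1: ⌊$181,917 × 150%/7⌋ = $38,982. Book value $142,935.
Year 2: ⌊$142,935 × 150%/7⌋ = $30,628. Book value $112,307.
Year 3: ⌊$112,307 × 150%/7⌋ = $24,065. Book value $88,242.
Year 4: ⌊$88,242 × 150%/7⌋ = $18,909. Book value $69,333.
Year 5: ⌊$69,333 × 150%/7⌋ = $14,857. Book value $54,476.
Year 6: ⌊$54,476 × 150%/7⌋ = $11,673. Book value $42,803.

$11,673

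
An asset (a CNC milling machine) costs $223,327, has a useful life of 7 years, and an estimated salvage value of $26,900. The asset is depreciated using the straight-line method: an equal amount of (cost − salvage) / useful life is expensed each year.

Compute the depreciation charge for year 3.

$28,061

Depreciable base = $223,327 − $26,900 = $196,427.
Annual expense = $196,427 / 7 = $28,061.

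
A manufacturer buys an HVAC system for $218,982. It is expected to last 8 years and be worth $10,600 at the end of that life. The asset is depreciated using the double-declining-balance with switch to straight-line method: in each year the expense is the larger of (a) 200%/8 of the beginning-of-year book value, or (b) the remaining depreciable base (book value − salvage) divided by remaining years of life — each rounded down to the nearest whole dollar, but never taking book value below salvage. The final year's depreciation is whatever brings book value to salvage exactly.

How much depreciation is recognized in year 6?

$13,788

Depreciable base = $218,982 − $10,600 = $208,382.
Year 1: DB = ⌊$218,982 × 200%/8⌋ = $54,745; SL = ⌊$208,382/8⌋ = $26,047 → take DB $54,745. Book value $164,237.
Year 2: DB = ⌊$164,237 × 200%/8⌋ = $41,059; SL = ⌊$153,637/7⌋ = $21,948 → take DB $41,059. Book value $123,178.
Year 3: DB = ⌊$123,178 × 200%/8⌋ = $30,794; SL = ⌊$112,578/6⌋ = $18,763 → take DB $30,794. Book value $92,384.
Year 4: DB = ⌊$92,384 × 200%/8⌋ = $23,096; SL = ⌊$81,784/5⌋ = $16,356 → take DB $23,096. Book value $69,288.
Year 5: DB = ⌊$69,288 × 200%/8⌋ = $17,322; SL = ⌊$58,688/4⌋ = $14,672 → take DB $17,322. Book value $51,966.
Year 6: DB = ⌊$51,966 × 200%/8⌋ = $12,991; SL = ⌊$41,366/3⌋ = $13,788 → take SL $13,788. Book value $38,178.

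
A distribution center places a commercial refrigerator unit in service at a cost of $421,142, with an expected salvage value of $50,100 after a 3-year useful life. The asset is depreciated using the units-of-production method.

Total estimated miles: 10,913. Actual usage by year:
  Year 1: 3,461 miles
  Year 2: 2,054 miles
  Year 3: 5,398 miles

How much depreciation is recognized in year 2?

$69,836

Depreciable base = $421,142 − $50,100 = $371,042.
Rate = $371,042 / 10,913 miles = $34 per mile.
Year 1: 3,461 × $34 = $117,674. Book value $303,468.
Year 2: 2,054 × $34 = $69,836. Book value $233,632.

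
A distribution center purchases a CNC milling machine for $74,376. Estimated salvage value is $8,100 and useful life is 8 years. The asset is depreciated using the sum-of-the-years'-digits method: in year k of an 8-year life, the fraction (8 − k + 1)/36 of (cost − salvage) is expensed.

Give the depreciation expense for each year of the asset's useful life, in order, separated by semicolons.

Depreciable base = $74,376 − $8,100 = $66,276.
Sum of the years' digits = 8+7+6+5+4+3+2+1 = 36.
Year 1: $66,276 × 8/36 = $14,728. Book value $59,648.
Year 2: $66,276 × 7/36 = $12,887. Book value $46,761.
Year 3: $66,276 × 6/36 = $11,046. Book value $35,715.
Year 4: $66,276 × 5/36 = $9,205. Book value $26,510.
Year 5: $66,276 × 4/36 = $7,364. Book value $19,146.
Year 6: $66,276 × 3/36 = $5,523. Book value $13,623.
Year 7: $66,276 × 2/36 = $3,682. Book value $9,941.
Year 8: $66,276 × 1/36 = $1,841. Book value $8,100.

$14,728; $12,887; $11,046; $9,205; $7,364; $5,523; $3,682; $1,841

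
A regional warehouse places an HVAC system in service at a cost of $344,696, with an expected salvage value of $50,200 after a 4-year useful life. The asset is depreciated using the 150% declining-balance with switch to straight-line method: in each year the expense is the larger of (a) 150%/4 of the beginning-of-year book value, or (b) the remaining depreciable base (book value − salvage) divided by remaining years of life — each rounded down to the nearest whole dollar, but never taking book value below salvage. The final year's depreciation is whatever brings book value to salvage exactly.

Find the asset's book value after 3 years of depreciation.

Depreciable base = $344,696 − $50,200 = $294,496.
Year 1: DB = ⌊$344,696 × 150%/4⌋ = $129,261; SL = ⌊$294,496/4⌋ = $73,624 → take DB $129,261. Book value $215,435.
Year 2: DB = ⌊$215,435 × 150%/4⌋ = $80,788; SL = ⌊$165,235/3⌋ = $55,078 → take DB $80,788. Book value $134,647.
Year 3: DB = ⌊$134,647 × 150%/4⌋ = $50,492; SL = ⌊$84,447/2⌋ = $42,223 → take DB $50,492. Book value $84,155.

$84,155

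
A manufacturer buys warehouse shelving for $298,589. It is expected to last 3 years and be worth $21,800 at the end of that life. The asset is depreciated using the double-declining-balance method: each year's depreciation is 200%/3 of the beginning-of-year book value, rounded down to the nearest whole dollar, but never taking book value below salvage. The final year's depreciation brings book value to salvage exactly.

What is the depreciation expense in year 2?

Depreciable base = $298,589 − $21,800 = $276,789.
Year 1: ⌊$298,589 × 200%/3⌋ = $199,059. Book value $99,530.
Year 2: ⌊$99,530 × 200%/3⌋ = $66,353. Book value $33,177.

$66,353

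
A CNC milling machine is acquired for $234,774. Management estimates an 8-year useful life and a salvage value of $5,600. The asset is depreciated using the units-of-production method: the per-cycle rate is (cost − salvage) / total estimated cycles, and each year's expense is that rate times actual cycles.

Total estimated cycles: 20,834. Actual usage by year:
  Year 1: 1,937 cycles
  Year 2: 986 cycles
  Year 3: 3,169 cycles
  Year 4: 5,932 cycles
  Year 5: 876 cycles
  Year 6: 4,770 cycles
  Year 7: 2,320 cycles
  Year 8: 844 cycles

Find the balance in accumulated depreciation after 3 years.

$67,012

Depreciable base = $234,774 − $5,600 = $229,174.
Rate = $229,174 / 20,834 cycles = $11 per cycle.
Year 1: 1,937 × $11 = $21,307. Book value $213,467.
Year 2: 986 × $11 = $10,846. Book value $202,621.
Year 3: 3,169 × $11 = $34,859. Book value $167,762.
Accumulated through year 3 = $234,774 − $167,762 = $67,012.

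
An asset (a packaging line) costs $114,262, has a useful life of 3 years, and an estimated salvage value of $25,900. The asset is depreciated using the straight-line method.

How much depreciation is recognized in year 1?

Depreciable base = $114,262 − $25,900 = $88,362.
Annual expense = $88,362 / 3 = $29,454.

$29,454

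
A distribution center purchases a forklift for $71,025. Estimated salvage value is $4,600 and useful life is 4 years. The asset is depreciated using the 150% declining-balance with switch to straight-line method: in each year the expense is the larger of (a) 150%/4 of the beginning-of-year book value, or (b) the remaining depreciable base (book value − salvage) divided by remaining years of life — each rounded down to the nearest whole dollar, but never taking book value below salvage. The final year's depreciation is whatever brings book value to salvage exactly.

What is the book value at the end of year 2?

Depreciable base = $71,025 − $4,600 = $66,425.
Year 1: DB = ⌊$71,025 × 150%/4⌋ = $26,634; SL = ⌊$66,425/4⌋ = $16,606 → take DB $26,634. Book value $44,391.
Year 2: DB = ⌊$44,391 × 150%/4⌋ = $16,646; SL = ⌊$39,791/3⌋ = $13,263 → take DB $16,646. Book value $27,745.

$27,745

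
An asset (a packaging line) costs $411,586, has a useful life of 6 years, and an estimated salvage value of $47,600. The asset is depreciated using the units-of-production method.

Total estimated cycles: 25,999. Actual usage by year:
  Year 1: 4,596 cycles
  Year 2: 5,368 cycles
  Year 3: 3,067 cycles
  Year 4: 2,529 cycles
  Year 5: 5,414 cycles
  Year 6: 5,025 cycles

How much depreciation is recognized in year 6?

$70,350

Depreciable base = $411,586 − $47,600 = $363,986.
Rate = $363,986 / 25,999 cycles = $14 per cycle.
Year 1: 4,596 × $14 = $64,344. Book value $347,242.
Year 2: 5,368 × $14 = $75,152. Book value $272,090.
Year 3: 3,067 × $14 = $42,938. Book value $229,152.
Year 4: 2,529 × $14 = $35,406. Book value $193,746.
Year 5: 5,414 × $14 = $75,796. Book value $117,950.
Year 6: 5,025 × $14 = $70,350. Book value $47,600.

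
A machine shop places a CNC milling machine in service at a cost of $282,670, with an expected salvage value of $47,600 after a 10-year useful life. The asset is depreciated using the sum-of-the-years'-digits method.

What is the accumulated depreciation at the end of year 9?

Depreciable base = $282,670 − $47,600 = $235,070.
Sum of the years' digits = 10+9+8+7+6+5+4+3+2+1 = 55.
Year 1: $235,070 × 10/55 = $42,740. Book value $239,930.
Year 2: $235,070 × 9/55 = $38,466. Book value $201,464.
Year 3: $235,070 × 8/55 = $34,192. Book value $167,272.
Year 4: $235,070 × 7/55 = $29,918. Book value $137,354.
Year 5: $235,070 × 6/55 = $25,644. Book value $111,710.
Year 6: $235,070 × 5/55 = $21,370. Book value $90,340.
Year 7: $235,070 × 4/55 = $17,096. Book value $73,244.
Year 8: $235,070 × 3/55 = $12,822. Book value $60,422.
Year 9: $235,070 × 2/55 = $8,548. Book value $51,874.
Accumulated through year 9 = $282,670 − $51,874 = $230,796.

$230,796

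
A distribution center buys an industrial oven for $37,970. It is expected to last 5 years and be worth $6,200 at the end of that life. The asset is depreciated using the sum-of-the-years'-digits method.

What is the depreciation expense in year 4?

Depreciable base = $37,970 − $6,200 = $31,770.
Sum of the years' digits = 5+4+3+2+1 = 15.
Year 1: $31,770 × 5/15 = $10,590. Book value $27,380.
Year 2: $31,770 × 4/15 = $8,472. Book value $18,908.
Year 3: $31,770 × 3/15 = $6,354. Book value $12,554.
Year 4: $31,770 × 2/15 = $4,236. Book value $8,318.

$4,236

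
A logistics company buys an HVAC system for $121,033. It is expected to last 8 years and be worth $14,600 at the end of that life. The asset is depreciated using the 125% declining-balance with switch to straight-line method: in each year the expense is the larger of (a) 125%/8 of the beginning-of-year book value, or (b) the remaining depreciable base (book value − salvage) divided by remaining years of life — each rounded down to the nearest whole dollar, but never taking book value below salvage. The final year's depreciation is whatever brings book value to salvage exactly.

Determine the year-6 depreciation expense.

Depreciable base = $121,033 − $14,600 = $106,433.
Year 1: DB = ⌊$121,033 × 125%/8⌋ = $18,911; SL = ⌊$106,433/8⌋ = $13,304 → take DB $18,911. Book value $102,122.
Year 2: DB = ⌊$102,122 × 125%/8⌋ = $15,956; SL = ⌊$87,522/7⌋ = $12,503 → take DB $15,956. Book value $86,166.
Year 3: DB = ⌊$86,166 × 125%/8⌋ = $13,463; SL = ⌊$71,566/6⌋ = $11,927 → take DB $13,463. Book value $72,703.
Year 4: DB = ⌊$72,703 × 125%/8⌋ = $11,359; SL = ⌊$58,103/5⌋ = $11,620 → take SL $11,620. Book value $61,083.
Year 5: DB = ⌊$61,083 × 125%/8⌋ = $9,544; SL = ⌊$46,483/4⌋ = $11,620 → take SL $11,620. Book value $49,463.
Year 6: DB = ⌊$49,463 × 125%/8⌋ = $7,728; SL = ⌊$34,863/3⌋ = $11,621 → take SL $11,621. Book value $37,842.

$11,621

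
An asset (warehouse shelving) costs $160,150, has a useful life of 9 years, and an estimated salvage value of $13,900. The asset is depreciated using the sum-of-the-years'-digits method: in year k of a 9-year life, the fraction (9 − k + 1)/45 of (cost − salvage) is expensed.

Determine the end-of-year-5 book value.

$46,400

Depreciable base = $160,150 − $13,900 = $146,250.
Sum of the years' digits = 9+8+7+6+5+4+3+2+1 = 45.
Year 1: $146,250 × 9/45 = $29,250. Book value $130,900.
Year 2: $146,250 × 8/45 = $26,000. Book value $104,900.
Year 3: $146,250 × 7/45 = $22,750. Book value $82,150.
Year 4: $146,250 × 6/45 = $19,500. Book value $62,650.
Year 5: $146,250 × 5/45 = $16,250. Book value $46,400.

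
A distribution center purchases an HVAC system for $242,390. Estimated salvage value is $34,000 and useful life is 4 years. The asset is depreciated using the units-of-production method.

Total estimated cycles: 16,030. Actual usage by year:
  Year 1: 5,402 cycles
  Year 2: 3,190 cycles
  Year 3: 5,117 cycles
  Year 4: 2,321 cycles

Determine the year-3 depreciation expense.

$66,521

Depreciable base = $242,390 − $34,000 = $208,390.
Rate = $208,390 / 16,030 cycles = $13 per cycle.
Year 1: 5,402 × $13 = $70,226. Book value $172,164.
Year 2: 3,190 × $13 = $41,470. Book value $130,694.
Year 3: 5,117 × $13 = $66,521. Book value $64,173.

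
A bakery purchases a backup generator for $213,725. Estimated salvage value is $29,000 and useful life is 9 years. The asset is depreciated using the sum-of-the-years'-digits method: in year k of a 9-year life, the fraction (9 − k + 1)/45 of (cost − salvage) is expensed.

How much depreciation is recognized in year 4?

Depreciable base = $213,725 − $29,000 = $184,725.
Sum of the years' digits = 9+8+7+6+5+4+3+2+1 = 45.
Year 1: $184,725 × 9/45 = $36,945. Book value $176,780.
Year 2: $184,725 × 8/45 = $32,840. Book value $143,940.
Year 3: $184,725 × 7/45 = $28,735. Book value $115,205.
Year 4: $184,725 × 6/45 = $24,630. Book value $90,575.

$24,630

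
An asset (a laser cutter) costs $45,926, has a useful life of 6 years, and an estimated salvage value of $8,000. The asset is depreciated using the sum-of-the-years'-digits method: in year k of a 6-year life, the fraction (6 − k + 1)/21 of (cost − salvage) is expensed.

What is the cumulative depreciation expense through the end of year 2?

Depreciable base = $45,926 − $8,000 = $37,926.
Sum of the years' digits = 6+5+4+3+2+1 = 21.
Year 1: $37,926 × 6/21 = $10,836. Book value $35,090.
Year 2: $37,926 × 5/21 = $9,030. Book value $26,060.
Accumulated through year 2 = $45,926 − $26,060 = $19,866.

$19,866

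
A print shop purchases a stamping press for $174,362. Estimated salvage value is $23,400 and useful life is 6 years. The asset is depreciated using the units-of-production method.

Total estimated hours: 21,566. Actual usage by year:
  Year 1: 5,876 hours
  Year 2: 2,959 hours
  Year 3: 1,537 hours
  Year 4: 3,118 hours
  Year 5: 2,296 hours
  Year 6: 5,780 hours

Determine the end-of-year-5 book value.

$63,860

Depreciable base = $174,362 − $23,400 = $150,962.
Rate = $150,962 / 21,566 hours = $7 per hour.
Year 1: 5,876 × $7 = $41,132. Book value $133,230.
Year 2: 2,959 × $7 = $20,713. Book value $112,517.
Year 3: 1,537 × $7 = $10,759. Book value $101,758.
Year 4: 3,118 × $7 = $21,826. Book value $79,932.
Year 5: 2,296 × $7 = $16,072. Book value $63,860.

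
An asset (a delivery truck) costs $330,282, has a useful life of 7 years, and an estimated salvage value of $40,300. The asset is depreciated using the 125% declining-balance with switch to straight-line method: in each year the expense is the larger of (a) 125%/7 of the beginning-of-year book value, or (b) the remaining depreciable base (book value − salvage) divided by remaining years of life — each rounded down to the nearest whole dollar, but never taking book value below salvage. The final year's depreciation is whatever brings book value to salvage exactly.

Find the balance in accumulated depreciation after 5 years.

Depreciable base = $330,282 − $40,300 = $289,982.
Year 1: DB = ⌊$330,282 × 125%/7⌋ = $58,978; SL = ⌊$289,982/7⌋ = $41,426 → take DB $58,978. Book value $271,304.
Year 2: DB = ⌊$271,304 × 125%/7⌋ = $48,447; SL = ⌊$231,004/6⌋ = $38,500 → take DB $48,447. Book value $222,857.
Year 3: DB = ⌊$222,857 × 125%/7⌋ = $39,795; SL = ⌊$182,557/5⌋ = $36,511 → take DB $39,795. Book value $183,062.
Year 4: DB = ⌊$183,062 × 125%/7⌋ = $32,689; SL = ⌊$142,762/4⌋ = $35,690 → take SL $35,690. Book value $147,372.
Year 5: DB = ⌊$147,372 × 125%/7⌋ = $26,316; SL = ⌊$107,072/3⌋ = $35,690 → take SL $35,690. Book value $111,682.
Accumulated through year 5 = $330,282 − $111,682 = $218,600.

$218,600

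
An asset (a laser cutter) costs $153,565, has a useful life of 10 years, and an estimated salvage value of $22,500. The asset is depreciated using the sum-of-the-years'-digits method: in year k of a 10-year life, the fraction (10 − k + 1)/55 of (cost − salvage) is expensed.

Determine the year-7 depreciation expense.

$9,532

Depreciable base = $153,565 − $22,500 = $131,065.
Sum of the years' digits = 10+9+8+7+6+5+4+3+2+1 = 55.
Year 1: $131,065 × 10/55 = $23,830. Book value $129,735.
Year 2: $131,065 × 9/55 = $21,447. Book value $108,288.
Year 3: $131,065 × 8/55 = $19,064. Book value $89,224.
Year 4: $131,065 × 7/55 = $16,681. Book value $72,543.
Year 5: $131,065 × 6/55 = $14,298. Book value $58,245.
Year 6: $131,065 × 5/55 = $11,915. Book value $46,330.
Year 7: $131,065 × 4/55 = $9,532. Book value $36,798.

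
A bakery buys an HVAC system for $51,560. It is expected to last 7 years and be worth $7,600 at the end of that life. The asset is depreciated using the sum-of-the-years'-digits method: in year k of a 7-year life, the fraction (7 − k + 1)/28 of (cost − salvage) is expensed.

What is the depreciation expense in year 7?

Depreciable base = $51,560 − $7,600 = $43,960.
Sum of the years' digits = 7+6+5+4+3+2+1 = 28.
Year 1: $43,960 × 7/28 = $10,990. Book value $40,570.
Year 2: $43,960 × 6/28 = $9,420. Book value $31,150.
Year 3: $43,960 × 5/28 = $7,850. Book value $23,300.
Year 4: $43,960 × 4/28 = $6,280. Book value $17,020.
Year 5: $43,960 × 3/28 = $4,710. Book value $12,310.
Year 6: $43,960 × 2/28 = $3,140. Book value $9,170.
Year 7: $43,960 × 1/28 = $1,570. Book value $7,600.

$1,570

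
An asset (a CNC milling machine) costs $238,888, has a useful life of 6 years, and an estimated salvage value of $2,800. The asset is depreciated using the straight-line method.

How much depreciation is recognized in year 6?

Depreciable base = $238,888 − $2,800 = $236,088.
Annual expense = $236,088 / 6 = $39,348.

$39,348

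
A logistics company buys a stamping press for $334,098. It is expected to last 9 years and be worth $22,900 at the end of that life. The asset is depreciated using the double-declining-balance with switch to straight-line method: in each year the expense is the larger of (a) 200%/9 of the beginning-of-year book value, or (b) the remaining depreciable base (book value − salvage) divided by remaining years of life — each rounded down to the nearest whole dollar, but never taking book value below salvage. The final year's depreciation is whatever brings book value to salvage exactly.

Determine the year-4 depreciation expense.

$34,932

Depreciable base = $334,098 − $22,900 = $311,198.
Year 1: DB = ⌊$334,098 × 200%/9⌋ = $74,244; SL = ⌊$311,198/9⌋ = $34,577 → take DB $74,244. Book value $259,854.
Year 2: DB = ⌊$259,854 × 200%/9⌋ = $57,745; SL = ⌊$236,954/8⌋ = $29,619 → take DB $57,745. Book value $202,109.
Year 3: DB = ⌊$202,109 × 200%/9⌋ = $44,913; SL = ⌊$179,209/7⌋ = $25,601 → take DB $44,913. Book value $157,196.
Year 4: DB = ⌊$157,196 × 200%/9⌋ = $34,932; SL = ⌊$134,296/6⌋ = $22,382 → take DB $34,932. Book value $122,264.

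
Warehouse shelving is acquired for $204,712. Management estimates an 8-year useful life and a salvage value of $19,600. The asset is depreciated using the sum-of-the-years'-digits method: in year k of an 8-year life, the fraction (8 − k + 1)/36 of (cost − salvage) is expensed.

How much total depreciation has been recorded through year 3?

$107,982

Depreciable base = $204,712 − $19,600 = $185,112.
Sum of the years' digits = 8+7+6+5+4+3+2+1 = 36.
Year 1: $185,112 × 8/36 = $41,136. Book value $163,576.
Year 2: $185,112 × 7/36 = $35,994. Book value $127,582.
Year 3: $185,112 × 6/36 = $30,852. Book value $96,730.
Accumulated through year 3 = $204,712 − $96,730 = $107,982.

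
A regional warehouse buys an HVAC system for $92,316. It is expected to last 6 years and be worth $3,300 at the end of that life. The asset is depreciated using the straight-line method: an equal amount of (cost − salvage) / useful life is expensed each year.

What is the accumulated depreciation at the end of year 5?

$74,180

Depreciable base = $92,316 − $3,300 = $89,016.
Annual expense = $89,016 / 6 = $14,836.
End of year 1: book value $77,480.
End of year 2: book value $62,644.
End of year 3: book value $47,808.
End of year 4: book value $32,972.
End of year 5: book value $18,136.
Accumulated through year 5 = $92,316 − $18,136 = $74,180.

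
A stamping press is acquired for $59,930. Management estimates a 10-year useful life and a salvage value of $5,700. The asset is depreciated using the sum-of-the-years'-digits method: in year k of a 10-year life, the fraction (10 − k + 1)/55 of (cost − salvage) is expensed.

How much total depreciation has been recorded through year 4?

$33,524

Depreciable base = $59,930 − $5,700 = $54,230.
Sum of the years' digits = 10+9+8+7+6+5+4+3+2+1 = 55.
Year 1: $54,230 × 10/55 = $9,860. Book value $50,070.
Year 2: $54,230 × 9/55 = $8,874. Book value $41,196.
Year 3: $54,230 × 8/55 = $7,888. Book value $33,308.
Year 4: $54,230 × 7/55 = $6,902. Book value $26,406.
Accumulated through year 4 = $59,930 − $26,406 = $33,524.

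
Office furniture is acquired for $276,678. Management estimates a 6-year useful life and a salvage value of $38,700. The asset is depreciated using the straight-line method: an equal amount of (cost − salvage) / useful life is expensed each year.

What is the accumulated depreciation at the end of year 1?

$39,663

Depreciable base = $276,678 − $38,700 = $237,978.
Annual expense = $237,978 / 6 = $39,663.
End of year 1: book value $237,015.
Accumulated through year 1 = $276,678 − $237,015 = $39,663.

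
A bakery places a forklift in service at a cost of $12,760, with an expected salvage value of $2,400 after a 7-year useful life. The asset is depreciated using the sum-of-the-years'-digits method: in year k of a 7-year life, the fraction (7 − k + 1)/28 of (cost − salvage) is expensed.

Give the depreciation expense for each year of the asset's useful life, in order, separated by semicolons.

$2,590; $2,220; $1,850; $1,480; $1,110; $740; $370

Depreciable base = $12,760 − $2,400 = $10,360.
Sum of the years' digits = 7+6+5+4+3+2+1 = 28.
Year 1: $10,360 × 7/28 = $2,590. Book value $10,170.
Year 2: $10,360 × 6/28 = $2,220. Book value $7,950.
Year 3: $10,360 × 5/28 = $1,850. Book value $6,100.
Year 4: $10,360 × 4/28 = $1,480. Book value $4,620.
Year 5: $10,360 × 3/28 = $1,110. Book value $3,510.
Year 6: $10,360 × 2/28 = $740. Book value $2,770.
Year 7: $10,360 × 1/28 = $370. Book value $2,400.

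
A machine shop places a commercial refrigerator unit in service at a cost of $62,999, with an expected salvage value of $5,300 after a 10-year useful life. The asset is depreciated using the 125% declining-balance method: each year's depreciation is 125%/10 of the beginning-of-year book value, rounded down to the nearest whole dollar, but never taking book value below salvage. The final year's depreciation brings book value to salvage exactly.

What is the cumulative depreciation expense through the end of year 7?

$38,257

Depreciable base = $62,999 − $5,300 = $57,699.
Year 1: ⌊$62,999 × 125%/10⌋ = $7,874. Book value $55,125.
Year 2: ⌊$55,125 × 125%/10⌋ = $6,890. Book value $48,235.
Year 3: ⌊$48,235 × 125%/10⌋ = $6,029. Book value $42,206.
Year 4: ⌊$42,206 × 125%/10⌋ = $5,275. Book value $36,931.
Year 5: ⌊$36,931 × 125%/10⌋ = $4,616. Book value $32,315.
Year 6: ⌊$32,315 × 125%/10⌋ = $4,039. Book value $28,276.
Year 7: ⌊$28,276 × 125%/10⌋ = $3,534. Book value $24,742.
Accumulated through year 7 = $62,999 − $24,742 = $38,257.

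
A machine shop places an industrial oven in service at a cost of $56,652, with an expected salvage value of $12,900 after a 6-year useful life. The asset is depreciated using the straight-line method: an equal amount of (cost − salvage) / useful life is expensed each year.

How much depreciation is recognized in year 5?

Depreciable base = $56,652 − $12,900 = $43,752.
Annual expense = $43,752 / 6 = $7,292.

$7,292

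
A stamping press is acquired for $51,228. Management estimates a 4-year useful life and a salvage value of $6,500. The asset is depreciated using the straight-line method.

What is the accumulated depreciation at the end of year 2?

$22,364

Depreciable base = $51,228 − $6,500 = $44,728.
Annual expense = $44,728 / 4 = $11,182.
End of year 1: book value $40,046.
End of year 2: book value $28,864.
Accumulated through year 2 = $51,228 − $28,864 = $22,364.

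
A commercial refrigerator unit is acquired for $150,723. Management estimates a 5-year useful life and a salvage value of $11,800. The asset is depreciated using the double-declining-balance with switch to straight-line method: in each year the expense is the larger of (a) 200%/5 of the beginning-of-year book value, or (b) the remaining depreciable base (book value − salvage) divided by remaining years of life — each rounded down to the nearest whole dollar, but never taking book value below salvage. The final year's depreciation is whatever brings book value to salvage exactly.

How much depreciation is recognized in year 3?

$21,704

Depreciable base = $150,723 − $11,800 = $138,923.
Year 1: DB = ⌊$150,723 × 200%/5⌋ = $60,289; SL = ⌊$138,923/5⌋ = $27,784 → take DB $60,289. Book value $90,434.
Year 2: DB = ⌊$90,434 × 200%/5⌋ = $36,173; SL = ⌊$78,634/4⌋ = $19,658 → take DB $36,173. Book value $54,261.
Year 3: DB = ⌊$54,261 × 200%/5⌋ = $21,704; SL = ⌊$42,461/3⌋ = $14,153 → take DB $21,704. Book value $32,557.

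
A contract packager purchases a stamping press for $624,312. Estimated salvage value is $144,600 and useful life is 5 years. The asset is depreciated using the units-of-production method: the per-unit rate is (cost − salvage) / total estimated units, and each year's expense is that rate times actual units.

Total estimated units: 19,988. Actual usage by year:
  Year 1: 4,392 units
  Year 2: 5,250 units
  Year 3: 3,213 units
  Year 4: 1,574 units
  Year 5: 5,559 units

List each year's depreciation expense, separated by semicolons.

Depreciable base = $624,312 − $144,600 = $479,712.
Rate = $479,712 / 19,988 units = $24 per unit.
Year 1: 4,392 × $24 = $105,408. Book value $518,904.
Year 2: 5,250 × $24 = $126,000. Book value $392,904.
Year 3: 3,213 × $24 = $77,112. Book value $315,792.
Year 4: 1,574 × $24 = $37,776. Book value $278,016.
Year 5: 5,559 × $24 = $133,416. Book value $144,600.

$105,408; $126,000; $77,112; $37,776; $133,416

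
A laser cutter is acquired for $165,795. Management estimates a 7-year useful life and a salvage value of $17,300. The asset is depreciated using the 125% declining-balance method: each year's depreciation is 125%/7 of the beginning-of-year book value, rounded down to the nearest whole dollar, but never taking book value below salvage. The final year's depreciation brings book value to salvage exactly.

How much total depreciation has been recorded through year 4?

$90,310

Depreciable base = $165,795 − $17,300 = $148,495.
Year 1: ⌊$165,795 × 125%/7⌋ = $29,606. Book value $136,189.
Year 2: ⌊$136,189 × 125%/7⌋ = $24,319. Book value $111,870.
Year 3: ⌊$111,870 × 125%/7⌋ = $19,976. Book value $91,894.
Year 4: ⌊$91,894 × 125%/7⌋ = $16,409. Book value $75,485.
Accumulated through year 4 = $165,795 − $75,485 = $90,310.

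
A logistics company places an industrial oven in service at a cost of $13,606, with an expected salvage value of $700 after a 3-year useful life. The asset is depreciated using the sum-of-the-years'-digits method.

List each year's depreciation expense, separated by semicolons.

$6,453; $4,302; $2,151

Depreciable base = $13,606 − $700 = $12,906.
Sum of the years' digits = 3+2+1 = 6.
Year 1: $12,906 × 3/6 = $6,453. Book value $7,153.
Year 2: $12,906 × 2/6 = $4,302. Book value $2,851.
Year 3: $12,906 × 1/6 = $2,151. Book value $700.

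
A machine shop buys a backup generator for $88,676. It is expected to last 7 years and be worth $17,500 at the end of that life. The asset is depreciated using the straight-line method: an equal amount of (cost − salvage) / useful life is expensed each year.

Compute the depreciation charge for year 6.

Depreciable base = $88,676 − $17,500 = $71,176.
Annual expense = $71,176 / 7 = $10,168.

$10,168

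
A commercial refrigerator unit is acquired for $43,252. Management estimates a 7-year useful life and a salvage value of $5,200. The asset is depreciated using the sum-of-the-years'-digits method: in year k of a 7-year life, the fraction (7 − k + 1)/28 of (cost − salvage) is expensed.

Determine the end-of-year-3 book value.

Depreciable base = $43,252 − $5,200 = $38,052.
Sum of the years' digits = 7+6+5+4+3+2+1 = 28.
Year 1: $38,052 × 7/28 = $9,513. Book value $33,739.
Year 2: $38,052 × 6/28 = $8,154. Book value $25,585.
Year 3: $38,052 × 5/28 = $6,795. Book value $18,790.

$18,790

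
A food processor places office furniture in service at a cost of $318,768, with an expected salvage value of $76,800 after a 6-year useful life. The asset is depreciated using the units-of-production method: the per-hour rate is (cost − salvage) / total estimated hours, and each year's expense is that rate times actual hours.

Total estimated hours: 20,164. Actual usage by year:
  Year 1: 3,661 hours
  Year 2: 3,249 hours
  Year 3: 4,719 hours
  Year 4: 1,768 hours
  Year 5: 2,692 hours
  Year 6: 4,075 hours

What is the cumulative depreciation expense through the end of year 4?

Depreciable base = $318,768 − $76,800 = $241,968.
Rate = $241,968 / 20,164 hours = $12 per hour.
Year 1: 3,661 × $12 = $43,932. Book value $274,836.
Year 2: 3,249 × $12 = $38,988. Book value $235,848.
Year 3: 4,719 × $12 = $56,628. Book value $179,220.
Year 4: 1,768 × $12 = $21,216. Book value $158,004.
Accumulated through year 4 = $318,768 − $158,004 = $160,764.

$160,764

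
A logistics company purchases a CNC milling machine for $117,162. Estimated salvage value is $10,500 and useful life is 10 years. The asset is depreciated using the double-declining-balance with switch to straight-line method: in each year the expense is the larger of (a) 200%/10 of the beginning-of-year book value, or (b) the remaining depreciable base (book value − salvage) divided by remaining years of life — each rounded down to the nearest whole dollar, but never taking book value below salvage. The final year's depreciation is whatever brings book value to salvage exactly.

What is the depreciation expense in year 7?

$6,143

Depreciable base = $117,162 − $10,500 = $106,662.
Year 1: DB = ⌊$117,162 × 200%/10⌋ = $23,432; SL = ⌊$106,662/10⌋ = $10,666 → take DB $23,432. Book value $93,730.
Year 2: DB = ⌊$93,730 × 200%/10⌋ = $18,746; SL = ⌊$83,230/9⌋ = $9,247 → take DB $18,746. Book value $74,984.
Year 3: DB = ⌊$74,984 × 200%/10⌋ = $14,996; SL = ⌊$64,484/8⌋ = $8,060 → take DB $14,996. Book value $59,988.
Year 4: DB = ⌊$59,988 × 200%/10⌋ = $11,997; SL = ⌊$49,488/7⌋ = $7,069 → take DB $11,997. Book value $47,991.
Year 5: DB = ⌊$47,991 × 200%/10⌋ = $9,598; SL = ⌊$37,491/6⌋ = $6,248 → take DB $9,598. Book value $38,393.
Year 6: DB = ⌊$38,393 × 200%/10⌋ = $7,678; SL = ⌊$27,893/5⌋ = $5,578 → take DB $7,678. Book value $30,715.
Year 7: DB = ⌊$30,715 × 200%/10⌋ = $6,143; SL = ⌊$20,215/4⌋ = $5,053 → take DB $6,143. Book value $24,572.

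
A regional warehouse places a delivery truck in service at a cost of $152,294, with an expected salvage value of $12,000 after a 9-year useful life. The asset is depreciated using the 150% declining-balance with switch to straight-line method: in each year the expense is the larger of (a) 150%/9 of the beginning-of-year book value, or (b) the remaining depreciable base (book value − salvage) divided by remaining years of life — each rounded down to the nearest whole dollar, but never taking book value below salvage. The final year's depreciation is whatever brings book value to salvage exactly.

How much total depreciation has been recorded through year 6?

Depreciable base = $152,294 − $12,000 = $140,294.
Year 1: DB = ⌊$152,294 × 150%/9⌋ = $25,382; SL = ⌊$140,294/9⌋ = $15,588 → take DB $25,382. Book value $126,912.
Year 2: DB = ⌊$126,912 × 150%/9⌋ = $21,152; SL = ⌊$114,912/8⌋ = $14,364 → take DB $21,152. Book value $105,760.
Year 3: DB = ⌊$105,760 × 150%/9⌋ = $17,626; SL = ⌊$93,760/7⌋ = $13,394 → take DB $17,626. Book value $88,134.
Year 4: DB = ⌊$88,134 × 150%/9⌋ = $14,689; SL = ⌊$76,134/6⌋ = $12,689 → take DB $14,689. Book value $73,445.
Year 5: DB = ⌊$73,445 × 150%/9⌋ = $12,240; SL = ⌊$61,445/5⌋ = $12,289 → take SL $12,289. Book value $61,156.
Year 6: DB = ⌊$61,156 × 150%/9⌋ = $10,192; SL = ⌊$49,156/4⌋ = $12,289 → take SL $12,289. Book value $48,867.
Accumulated through year 6 = $152,294 − $48,867 = $103,427.

$103,427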